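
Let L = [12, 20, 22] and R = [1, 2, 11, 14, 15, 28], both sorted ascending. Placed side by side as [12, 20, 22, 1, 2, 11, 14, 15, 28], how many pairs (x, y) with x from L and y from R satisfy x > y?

Count, for every r in R, how many entries of L exceed r:
r = 1: 12, 20, 22 → 3
r = 2: 12, 20, 22 → 3
r = 11: 12, 20, 22 → 3
r = 14: 20, 22 → 2
r = 15: 20, 22 → 2
r = 28: none → 0
Cross-inversions: 3 + 3 + 3 + 2 + 2 + 0 = 13

13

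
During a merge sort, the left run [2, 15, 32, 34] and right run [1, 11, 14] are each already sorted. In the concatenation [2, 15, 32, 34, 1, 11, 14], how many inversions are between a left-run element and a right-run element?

10

Take each right-half value and tally the left-half values above it:
r = 1: 2, 15, 32, 34 → 4
r = 11: 15, 32, 34 → 3
r = 14: 15, 32, 34 → 3
Cross-inversions: 4 + 3 + 3 = 10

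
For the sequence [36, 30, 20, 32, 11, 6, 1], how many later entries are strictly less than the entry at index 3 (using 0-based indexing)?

The element at index 3 is 32.
Elements after it: 11, 6, 1
Those smaller than 32: 11, 6, 1

3 such elements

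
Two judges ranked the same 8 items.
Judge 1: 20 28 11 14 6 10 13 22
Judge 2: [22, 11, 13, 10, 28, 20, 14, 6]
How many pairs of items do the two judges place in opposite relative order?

Assign each item its position (1..8) in the first ordering, then rewrite the second ordering as that position sequence:
positions: 20→1, 28→2, 11→3, 14→4, 6→5, 10→6, 13→7, 22→8
second ordering as positions: [8, 3, 7, 6, 2, 1, 4, 5]
Discordant pairs = inversions in this position sequence.
8: 3, 7, 6, 2, 1, 4, 5 → 7
3: 2, 1 → 2
7: 6, 2, 1, 4, 5 → 5
6: 2, 1, 4, 5 → 4
2: 1 → 1
1: 0
4: 0
5: 0
Total: 7 + 2 + 5 + 4 + 1 + 0 + 0 + 0 = 19

19 discordant pairs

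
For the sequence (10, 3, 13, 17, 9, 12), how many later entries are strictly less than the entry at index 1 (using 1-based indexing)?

2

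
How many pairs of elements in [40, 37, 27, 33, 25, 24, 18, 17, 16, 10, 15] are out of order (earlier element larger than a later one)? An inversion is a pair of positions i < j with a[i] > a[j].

53 inversions

Count, for each position, how many later elements it exceeds:
40: 10
37: 9
27: 7
33: 7
25: 6
24: 5
18: 4
17: 3
16: 2
10: 0
15: 0
Sum: 10 + 9 + 7 + 7 + 6 + 5 + 4 + 3 + 2 + 0 + 0 = 53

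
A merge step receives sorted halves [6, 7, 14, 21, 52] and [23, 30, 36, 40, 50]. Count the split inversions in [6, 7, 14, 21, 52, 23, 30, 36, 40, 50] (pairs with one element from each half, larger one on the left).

5 split inversions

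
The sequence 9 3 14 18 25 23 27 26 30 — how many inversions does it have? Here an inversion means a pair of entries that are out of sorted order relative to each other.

For each element, count later entries that are smaller:
9 → 3 → 1
3 → none → 0
14 → none → 0
18 → none → 0
25 → 23 → 1
23 → none → 0
27 → 26 → 1
26 → none → 0
30 → none → 0
Sum: 1 + 0 + 0 + 0 + 1 + 0 + 1 + 0 + 0 = 3

3 inversions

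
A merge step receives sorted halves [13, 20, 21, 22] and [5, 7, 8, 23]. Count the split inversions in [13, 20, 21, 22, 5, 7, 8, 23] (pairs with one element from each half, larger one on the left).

Split inversions: 12

Count, for every r in R, how many entries of L exceed r:
r = 5: 13, 20, 21, 22 → 4
r = 7: 13, 20, 21, 22 → 4
r = 8: 13, 20, 21, 22 → 4
r = 23: none → 0
Cross-inversions: 4 + 4 + 4 + 0 = 12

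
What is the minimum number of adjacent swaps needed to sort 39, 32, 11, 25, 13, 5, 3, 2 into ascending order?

26

Each adjacent swap fixes exactly one inversion, so the minimum swap count equals the number of inversions.
Count inversions — for each element, later elements that are smaller:
39: 32, 11, 25, 13, 5, 3, 2 → 7
32: 11, 25, 13, 5, 3, 2 → 6
11: 5, 3, 2 → 3
25: 13, 5, 3, 2 → 4
13: 5, 3, 2 → 3
5: 3, 2 → 2
3: 2 → 1
2: none → 0
Total inversions: 7 + 6 + 3 + 4 + 3 + 2 + 1 + 0 = 26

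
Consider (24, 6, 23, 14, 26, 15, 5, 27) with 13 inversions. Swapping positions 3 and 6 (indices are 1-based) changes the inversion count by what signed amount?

Positions 3 and 6 hold 23 and 15; after swapping, the array is [24, 6, 15, 14, 26, 23, 5, 27].
For each element, count later entries that are smaller:
24 → 6, 15, 14, 23, 5 → 5
6 → 5 → 1
15 → 14, 5 → 2
14 → 5 → 1
26 → 23, 5 → 2
23 → 5 → 1
5 → none → 0
27 → none → 0
Sum: 5 + 1 + 2 + 1 + 2 + 1 + 0 + 0 = 12
Change: 12 − 13 = -1

-1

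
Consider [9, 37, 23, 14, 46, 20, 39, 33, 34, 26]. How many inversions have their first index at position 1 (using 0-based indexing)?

The element at index 1 is 37.
Elements after it: 23, 14, 46, 20, 39, 33, 34, 26
Those smaller than 37: 23, 14, 20, 33, 34, 26

6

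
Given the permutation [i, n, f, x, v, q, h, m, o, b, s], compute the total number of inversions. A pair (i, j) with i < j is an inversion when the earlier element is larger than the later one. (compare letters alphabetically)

Count, for each position, how many later elements it exceeds:
i → f, h, b → 3
n → f, h, m, b → 4
f → b → 1
x → v, q, h, m, o, b, s → 7
v → q, h, m, o, b, s → 6
q → h, m, o, b → 4
h → b → 1
m → b → 1
o → b → 1
b → none → 0
s → none → 0
Sum: 3 + 4 + 1 + 7 + 6 + 4 + 1 + 1 + 1 + 0 + 0 = 28

28 inversions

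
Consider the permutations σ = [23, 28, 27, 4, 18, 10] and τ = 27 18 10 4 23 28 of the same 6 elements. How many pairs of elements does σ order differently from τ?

Discordant pairs: 10

Assign each item its position (1..6) in the first ordering, then rewrite the second ordering as that position sequence:
positions: 23→1, 28→2, 27→3, 4→4, 18→5, 10→6
second ordering as positions: [3, 5, 6, 4, 1, 2]
Discordant pairs = inversions in this position sequence.
3: 1, 2 → 2
5: 4, 1, 2 → 3
6: 4, 1, 2 → 3
4: 1, 2 → 2
1: 0
2: 0
Total: 2 + 3 + 3 + 2 + 0 + 0 = 10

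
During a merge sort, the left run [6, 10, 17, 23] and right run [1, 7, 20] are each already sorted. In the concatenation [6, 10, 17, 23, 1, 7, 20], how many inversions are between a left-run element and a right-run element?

For each element r of the right run, count left-run elements greater than r:
r = 1: 6, 10, 17, 23 → 4
r = 7: 10, 17, 23 → 3
r = 20: 23 → 1
Cross-inversions: 4 + 3 + 1 = 8

Split inversions: 8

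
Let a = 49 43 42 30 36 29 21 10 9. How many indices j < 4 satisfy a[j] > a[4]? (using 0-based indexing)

The element at index 4 is 36.
Elements before it: 49, 43, 42, 30
Those larger than 36: 49, 43, 42

3 such elements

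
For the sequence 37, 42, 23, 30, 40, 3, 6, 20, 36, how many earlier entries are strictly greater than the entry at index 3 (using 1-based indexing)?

2 such elements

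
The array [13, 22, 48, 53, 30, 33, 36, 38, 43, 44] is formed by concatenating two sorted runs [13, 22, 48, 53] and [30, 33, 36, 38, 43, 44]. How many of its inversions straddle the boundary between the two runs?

12

For each element r of the right run, count left-run elements greater than r:
r = 30: 48, 53 → 2
r = 33: 48, 53 → 2
r = 36: 48, 53 → 2
r = 38: 48, 53 → 2
r = 43: 48, 53 → 2
r = 44: 48, 53 → 2
Cross-inversions: 2 + 2 + 2 + 2 + 2 + 2 = 12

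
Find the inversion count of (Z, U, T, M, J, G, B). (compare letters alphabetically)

Sweep left to right; for each value list the smaller values that follow it:
Z → U, T, M, J, G, B → 6
U → T, M, J, G, B → 5
T → M, J, G, B → 4
M → J, G, B → 3
J → G, B → 2
G → B → 1
B → none → 0
Sum: 6 + 5 + 4 + 3 + 2 + 1 + 0 = 21

21 inversions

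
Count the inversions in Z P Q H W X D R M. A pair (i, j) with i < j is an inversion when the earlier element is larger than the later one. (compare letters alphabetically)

22 inversions

Sweep left to right; for each value list the smaller values that follow it:
Z → P, Q, H, W, X, D, R, M → 8
P → H, D, M → 3
Q → H, D, M → 3
H → D → 1
W → D, R, M → 3
X → D, R, M → 3
D → none → 0
R → M → 1
M → none → 0
Sum: 8 + 3 + 3 + 1 + 3 + 3 + 0 + 1 + 0 = 22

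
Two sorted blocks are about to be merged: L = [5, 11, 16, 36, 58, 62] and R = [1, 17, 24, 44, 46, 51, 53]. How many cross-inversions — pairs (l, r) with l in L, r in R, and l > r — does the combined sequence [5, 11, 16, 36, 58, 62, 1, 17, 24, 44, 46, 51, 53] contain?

20 split inversions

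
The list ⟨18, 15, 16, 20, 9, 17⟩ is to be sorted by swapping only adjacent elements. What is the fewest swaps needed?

The minimum number of adjacent swaps to sort an array equals its inversion count, since every such swap removes exactly one inversion.
Count inversions — for each element, later elements that are smaller:
18: 15, 16, 9, 17 → 4
15: 9 → 1
16: 9 → 1
20: 9, 17 → 2
9: none → 0
17: none → 0
Total inversions: 4 + 1 + 1 + 2 + 0 + 0 = 8

8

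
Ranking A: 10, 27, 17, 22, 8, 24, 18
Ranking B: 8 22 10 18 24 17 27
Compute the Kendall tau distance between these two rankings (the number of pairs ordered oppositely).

Discordant pairs: 13

Assign each item its position (1..7) in the first ordering, then rewrite the second ordering as that position sequence:
positions: 10→1, 27→2, 17→3, 22→4, 8→5, 24→6, 18→7
second ordering as positions: [5, 4, 1, 7, 6, 3, 2]
Discordant pairs = inversions in this position sequence.
5: 4, 1, 3, 2 → 4
4: 1, 3, 2 → 3
1: 0
7: 6, 3, 2 → 3
6: 3, 2 → 2
3: 2 → 1
2: 0
Total: 4 + 3 + 0 + 3 + 2 + 1 + 0 = 13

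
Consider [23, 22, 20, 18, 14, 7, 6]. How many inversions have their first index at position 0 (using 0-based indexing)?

6

The element at index 0 is 23.
Elements after it: 22, 20, 18, 14, 7, 6
Those smaller than 23: 22, 20, 18, 14, 7, 6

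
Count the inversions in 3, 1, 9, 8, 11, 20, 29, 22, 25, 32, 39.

4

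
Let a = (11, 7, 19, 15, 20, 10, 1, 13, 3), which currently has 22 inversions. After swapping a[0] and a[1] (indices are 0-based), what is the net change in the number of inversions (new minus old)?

Positions 0 and 1 hold 11 and 7; after swapping, the array is [7, 11, 19, 15, 20, 10, 1, 13, 3].
Count, for each position, how many later elements it exceeds:
7 → 1, 3 → 2
11 → 10, 1, 3 → 3
19 → 15, 10, 1, 13, 3 → 5
15 → 10, 1, 13, 3 → 4
20 → 10, 1, 13, 3 → 4
10 → 1, 3 → 2
1 → none → 0
13 → 3 → 1
3 → none → 0
Sum: 2 + 3 + 5 + 4 + 4 + 2 + 0 + 1 + 0 = 21
Change: 21 − 22 = -1

-1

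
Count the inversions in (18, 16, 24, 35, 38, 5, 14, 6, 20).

20 out-of-order pairs

Sweep left to right; for each value list the smaller values that follow it:
18: 4
16: 3
24: 4
35: 4
38: 4
5: 0
14: 1
6: 0
20: 0
Sum: 4 + 3 + 4 + 4 + 4 + 0 + 1 + 0 + 0 = 20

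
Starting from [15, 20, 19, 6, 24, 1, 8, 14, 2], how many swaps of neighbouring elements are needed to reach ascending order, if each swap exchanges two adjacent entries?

The minimum number of adjacent swaps to sort an array equals its inversion count, since every such swap removes exactly one inversion.
Count inversions — for each element, later elements that are smaller:
15: 6, 1, 8, 14, 2 → 5
20: 19, 6, 1, 8, 14, 2 → 6
19: 6, 1, 8, 14, 2 → 5
6: 1, 2 → 2
24: 1, 8, 14, 2 → 4
1: none → 0
8: 2 → 1
14: 2 → 1
2: none → 0
Total inversions: 5 + 6 + 5 + 2 + 4 + 0 + 1 + 1 + 0 = 24

Adjacent swaps: 24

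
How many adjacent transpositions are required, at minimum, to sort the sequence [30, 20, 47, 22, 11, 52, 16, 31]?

14 swaps

Minimum adjacent swaps = number of inversions (each swap of adjacent out-of-order elements removes one inversion and no swap can remove more).
Count inversions — for each element, later elements that are smaller:
30: 20, 22, 11, 16 → 4
20: 11, 16 → 2
47: 22, 11, 16, 31 → 4
22: 11, 16 → 2
11: none → 0
52: 16, 31 → 2
16: none → 0
31: none → 0
Total inversions: 4 + 2 + 4 + 2 + 0 + 2 + 0 + 0 = 14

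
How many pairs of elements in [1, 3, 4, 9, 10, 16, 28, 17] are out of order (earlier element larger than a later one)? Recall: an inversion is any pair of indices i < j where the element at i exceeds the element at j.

Inversions: 1

Sweep left to right; for each value list the smaller values that follow it:
1 → none → 0
3 → none → 0
4 → none → 0
9 → none → 0
10 → none → 0
16 → none → 0
28 → 17 → 1
17 → none → 0
Sum: 0 + 0 + 0 + 0 + 0 + 0 + 1 + 0 = 1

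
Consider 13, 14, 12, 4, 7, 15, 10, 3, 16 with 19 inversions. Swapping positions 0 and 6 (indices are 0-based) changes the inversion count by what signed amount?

Positions 0 and 6 hold 13 and 10; after swapping, the array is [10, 14, 12, 4, 7, 15, 13, 3, 16].
For each element, count later entries that are smaller:
10 → 4, 7, 3 → 3
14 → 12, 4, 7, 13, 3 → 5
12 → 4, 7, 3 → 3
4 → 3 → 1
7 → 3 → 1
15 → 13, 3 → 2
13 → 3 → 1
3 → none → 0
16 → none → 0
Sum: 3 + 5 + 3 + 1 + 1 + 2 + 1 + 0 + 0 = 16
Change: 16 − 19 = -3

-3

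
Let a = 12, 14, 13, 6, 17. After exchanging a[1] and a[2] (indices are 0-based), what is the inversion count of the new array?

3 inversions

Positions 1 and 2 hold 14 and 13; after swapping, the array is [12, 13, 14, 6, 17].
Element-by-element contributions:
12 → 6 → 1
13 → 6 → 1
14 → 6 → 1
6 → none → 0
17 → none → 0
Sum: 1 + 1 + 1 + 0 + 0 = 3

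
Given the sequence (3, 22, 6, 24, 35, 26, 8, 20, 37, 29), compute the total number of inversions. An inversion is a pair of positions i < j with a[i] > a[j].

There are 12 inversions.

Sweep left to right; for each value list the smaller values that follow it:
3: 0
22: 3
6: 0
24: 2
35: 4
26: 2
8: 0
20: 0
37: 1
29: 0
Sum: 0 + 3 + 0 + 2 + 4 + 2 + 0 + 0 + 1 + 0 = 12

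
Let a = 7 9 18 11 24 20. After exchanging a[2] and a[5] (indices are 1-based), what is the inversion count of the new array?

7

Positions 2 and 5 hold 9 and 24; after swapping, the array is [7, 24, 18, 11, 9, 20].
Count, for each position, how many later elements it exceeds:
7: 0
24: 4
18: 2
11: 1
9: 0
20: 0
Sum: 0 + 4 + 2 + 1 + 0 + 0 = 7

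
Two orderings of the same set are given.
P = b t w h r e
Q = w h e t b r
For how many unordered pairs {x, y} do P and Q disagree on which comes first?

Assign each item its position (1..6) in the first ordering, then rewrite the second ordering as that position sequence:
positions: b→1, t→2, w→3, h→4, r→5, e→6
second ordering as positions: [3, 4, 6, 2, 1, 5]
Discordant pairs = inversions in this position sequence.
3: 2, 1 → 2
4: 2, 1 → 2
6: 2, 1, 5 → 3
2: 1 → 1
1: 0
5: 0
Total: 2 + 2 + 3 + 1 + 0 + 0 = 8

8 disagreeing pairs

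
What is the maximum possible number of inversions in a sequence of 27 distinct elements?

A reversed (strictly descending) arrangement makes every pair an inversion, giving C(27, 2) inversions.
C(27, 2) = 27·26/2 = 351

351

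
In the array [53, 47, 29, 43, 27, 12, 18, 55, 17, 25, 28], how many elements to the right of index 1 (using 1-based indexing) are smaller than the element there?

The element at index 1 is 53.
Elements after it: 47, 29, 43, 27, 12, 18, 55, 17, 25, 28
Those smaller than 53: 47, 29, 43, 27, 12, 18, 17, 25, 28

9 such elements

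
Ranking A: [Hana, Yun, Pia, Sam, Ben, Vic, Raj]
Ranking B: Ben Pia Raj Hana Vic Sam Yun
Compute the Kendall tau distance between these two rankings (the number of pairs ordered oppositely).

13 discordant pairs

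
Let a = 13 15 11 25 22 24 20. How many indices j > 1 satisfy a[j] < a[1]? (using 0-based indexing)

1 such element

The element at index 1 is 15.
Elements after it: 11, 25, 22, 24, 20
Those smaller than 15: 11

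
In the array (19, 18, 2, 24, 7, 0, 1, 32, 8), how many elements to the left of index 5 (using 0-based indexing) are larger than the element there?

5 such elements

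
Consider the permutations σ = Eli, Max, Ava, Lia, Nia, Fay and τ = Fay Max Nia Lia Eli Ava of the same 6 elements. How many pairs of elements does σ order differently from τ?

Assign each item its position (1..6) in the first ordering, then rewrite the second ordering as that position sequence:
positions: Eli→1, Max→2, Ava→3, Lia→4, Nia→5, Fay→6
second ordering as positions: [6, 2, 5, 4, 1, 3]
Discordant pairs = inversions in this position sequence.
6: 2, 5, 4, 1, 3 → 5
2: 1 → 1
5: 4, 1, 3 → 3
4: 1, 3 → 2
1: 0
3: 0
Total: 5 + 1 + 3 + 2 + 0 + 0 = 11

11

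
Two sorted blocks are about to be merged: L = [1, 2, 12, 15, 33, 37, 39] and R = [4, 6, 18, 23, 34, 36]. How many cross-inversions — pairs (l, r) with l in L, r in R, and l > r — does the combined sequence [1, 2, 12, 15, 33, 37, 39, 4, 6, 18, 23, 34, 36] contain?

20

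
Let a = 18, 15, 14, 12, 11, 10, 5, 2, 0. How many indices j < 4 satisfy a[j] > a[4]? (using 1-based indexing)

3

The element at index 4 is 12.
Elements before it: 18, 15, 14
Those larger than 12: 18, 15, 14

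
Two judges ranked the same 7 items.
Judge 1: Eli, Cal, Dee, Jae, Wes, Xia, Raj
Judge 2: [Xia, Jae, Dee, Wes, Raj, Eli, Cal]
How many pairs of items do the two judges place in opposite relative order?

Assign each item its position (1..7) in the first ordering, then rewrite the second ordering as that position sequence:
positions: Eli→1, Cal→2, Dee→3, Jae→4, Wes→5, Xia→6, Raj→7
second ordering as positions: [6, 4, 3, 5, 7, 1, 2]
Discordant pairs = inversions in this position sequence.
6: 4, 3, 5, 1, 2 → 5
4: 3, 1, 2 → 3
3: 1, 2 → 2
5: 1, 2 → 2
7: 1, 2 → 2
1: 0
2: 0
Total: 5 + 3 + 2 + 2 + 2 + 0 + 0 = 14

14 discordant pairs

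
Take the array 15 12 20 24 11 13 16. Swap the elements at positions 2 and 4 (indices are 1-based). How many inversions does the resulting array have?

Positions 2 and 4 hold 12 and 24; after swapping, the array is [15, 24, 20, 12, 11, 13, 16].
Sweep left to right; for each value list the smaller values that follow it:
15 → 12, 11, 13 → 3
24 → 20, 12, 11, 13, 16 → 5
20 → 12, 11, 13, 16 → 4
12 → 11 → 1
11 → none → 0
13 → none → 0
16 → none → 0
Sum: 3 + 5 + 4 + 1 + 0 + 0 + 0 = 13

13 inversions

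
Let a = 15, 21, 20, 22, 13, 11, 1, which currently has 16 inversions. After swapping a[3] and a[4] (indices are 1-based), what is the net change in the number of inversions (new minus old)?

+1

Positions 3 and 4 hold 20 and 22; after swapping, the array is [15, 21, 22, 20, 13, 11, 1].
For each element, count later entries that are smaller:
15: 3
21: 4
22: 4
20: 3
13: 2
11: 1
1: 0
Sum: 3 + 4 + 4 + 3 + 2 + 1 + 0 = 17
Change: 17 − 16 = +1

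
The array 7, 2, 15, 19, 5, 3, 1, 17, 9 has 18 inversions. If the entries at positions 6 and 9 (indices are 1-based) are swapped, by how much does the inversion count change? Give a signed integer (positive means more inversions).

Positions 6 and 9 hold 3 and 9; after swapping, the array is [7, 2, 15, 19, 5, 9, 1, 17, 3].
For each element, count later entries that are smaller:
7 → 2, 5, 1, 3 → 4
2 → 1 → 1
15 → 5, 9, 1, 3 → 4
19 → 5, 9, 1, 17, 3 → 5
5 → 1, 3 → 2
9 → 1, 3 → 2
1 → none → 0
17 → 3 → 1
3 → none → 0
Sum: 4 + 1 + 4 + 5 + 2 + 2 + 0 + 1 + 0 = 19
Change: 19 − 18 = +1

+1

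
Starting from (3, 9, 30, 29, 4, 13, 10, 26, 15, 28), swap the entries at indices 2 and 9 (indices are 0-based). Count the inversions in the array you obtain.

Positions 2 and 9 hold 30 and 28; after swapping, the array is [3, 9, 28, 29, 4, 13, 10, 26, 15, 30].
For each element, count later entries that are smaller:
3: 0
9: 1
28: 5
29: 5
4: 0
13: 1
10: 0
26: 1
15: 0
30: 0
Sum: 0 + 1 + 5 + 5 + 0 + 1 + 0 + 1 + 0 + 0 = 13

Inversions: 13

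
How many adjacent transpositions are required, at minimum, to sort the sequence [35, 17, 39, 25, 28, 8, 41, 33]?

The minimum number of adjacent swaps to sort an array equals its inversion count, since every such swap removes exactly one inversion.
Count inversions — for each element, later elements that are smaller:
35: 17, 25, 28, 8, 33 → 5
17: 8 → 1
39: 25, 28, 8, 33 → 4
25: 8 → 1
28: 8 → 1
8: none → 0
41: 33 → 1
33: none → 0
Total inversions: 5 + 1 + 4 + 1 + 1 + 0 + 1 + 0 = 13

13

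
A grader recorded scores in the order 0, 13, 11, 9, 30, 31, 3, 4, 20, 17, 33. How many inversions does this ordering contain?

18

For each element, count later entries that are smaller:
0 → none → 0
13 → 11, 9, 3, 4 → 4
11 → 9, 3, 4 → 3
9 → 3, 4 → 2
30 → 3, 4, 20, 17 → 4
31 → 3, 4, 20, 17 → 4
3 → none → 0
4 → none → 0
20 → 17 → 1
17 → none → 0
33 → none → 0
Sum: 0 + 4 + 3 + 2 + 4 + 4 + 0 + 0 + 1 + 0 + 0 = 18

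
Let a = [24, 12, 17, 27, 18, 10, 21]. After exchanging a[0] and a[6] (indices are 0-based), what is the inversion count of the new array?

10 inversions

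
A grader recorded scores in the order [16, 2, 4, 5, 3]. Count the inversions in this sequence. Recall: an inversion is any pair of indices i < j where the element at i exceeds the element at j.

6

Sweep left to right; for each value list the smaller values that follow it:
16 → 2, 4, 5, 3 → 4
2 → none → 0
4 → 3 → 1
5 → 3 → 1
3 → none → 0
Sum: 4 + 0 + 1 + 1 + 0 = 6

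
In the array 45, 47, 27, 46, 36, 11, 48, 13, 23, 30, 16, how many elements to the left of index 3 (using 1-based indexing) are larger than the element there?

The element at index 3 is 27.
Elements before it: 45, 47
Those larger than 27: 45, 47

2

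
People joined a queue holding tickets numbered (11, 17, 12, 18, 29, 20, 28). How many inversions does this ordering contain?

Out-of-order index pairs (1-indexed):
(2,3): 17 > 12
(5,6): 29 > 20
(5,7): 29 > 28
That's 3 pairs.

There are 3 inversions.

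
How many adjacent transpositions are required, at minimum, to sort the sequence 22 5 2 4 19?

The minimum number of adjacent swaps to sort an array equals its inversion count, since every such swap removes exactly one inversion.
Count inversions — for each element, later elements that are smaller:
22: 5, 2, 4, 19 → 4
5: 2, 4 → 2
2: none → 0
4: none → 0
19: none → 0
Total inversions: 4 + 2 + 0 + 0 + 0 = 6

6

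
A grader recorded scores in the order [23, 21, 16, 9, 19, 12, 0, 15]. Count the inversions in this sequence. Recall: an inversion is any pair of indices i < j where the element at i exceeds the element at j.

Count, for each position, how many later elements it exceeds:
23: 7
21: 6
16: 4
9: 1
19: 3
12: 1
0: 0
15: 0
Sum: 7 + 6 + 4 + 1 + 3 + 1 + 0 + 0 = 22

Inversions: 22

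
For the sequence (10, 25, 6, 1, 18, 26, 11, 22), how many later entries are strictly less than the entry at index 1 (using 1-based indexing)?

2

The element at index 1 is 10.
Elements after it: 25, 6, 1, 18, 26, 11, 22
Those smaller than 10: 6, 1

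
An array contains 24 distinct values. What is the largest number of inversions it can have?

Inversions: 276

A reversed (strictly descending) arrangement makes every pair an inversion, giving C(24, 2) inversions.
C(24, 2) = 24·23/2 = 276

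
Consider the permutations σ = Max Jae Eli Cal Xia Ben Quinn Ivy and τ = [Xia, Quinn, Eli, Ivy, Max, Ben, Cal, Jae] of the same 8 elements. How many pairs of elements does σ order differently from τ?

18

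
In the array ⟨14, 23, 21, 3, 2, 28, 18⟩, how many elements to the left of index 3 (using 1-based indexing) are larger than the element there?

The element at index 3 is 21.
Elements before it: 14, 23
Those larger than 21: 23

1 such element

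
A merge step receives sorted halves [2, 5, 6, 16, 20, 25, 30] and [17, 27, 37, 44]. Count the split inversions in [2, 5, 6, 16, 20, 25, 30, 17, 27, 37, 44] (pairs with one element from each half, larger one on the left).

For each element r of the right run, count left-run elements greater than r:
r = 17: 20, 25, 30 → 3
r = 27: 30 → 1
r = 37: none → 0
r = 44: none → 0
Cross-inversions: 3 + 1 + 0 + 0 = 4

4 cross-inversions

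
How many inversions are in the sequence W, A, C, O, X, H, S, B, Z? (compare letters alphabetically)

There are 14 out-of-order pairs.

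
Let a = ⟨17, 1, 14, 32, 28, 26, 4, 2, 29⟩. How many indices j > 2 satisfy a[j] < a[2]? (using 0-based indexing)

2 such elements

The element at index 2 is 14.
Elements after it: 32, 28, 26, 4, 2, 29
Those smaller than 14: 4, 2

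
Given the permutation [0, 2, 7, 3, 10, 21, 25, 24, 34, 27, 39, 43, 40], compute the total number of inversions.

There are 4 out-of-order pairs.

Count, for each position, how many later elements it exceeds:
0 → none → 0
2 → none → 0
7 → 3 → 1
3 → none → 0
10 → none → 0
21 → none → 0
25 → 24 → 1
24 → none → 0
34 → 27 → 1
27 → none → 0
39 → none → 0
43 → 40 → 1
40 → none → 0
Sum: 0 + 0 + 1 + 0 + 0 + 0 + 1 + 0 + 1 + 0 + 0 + 1 + 0 = 4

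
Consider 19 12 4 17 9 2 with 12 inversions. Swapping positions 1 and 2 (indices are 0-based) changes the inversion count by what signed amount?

Positions 1 and 2 hold 12 and 4; after swapping, the array is [19, 4, 12, 17, 9, 2].
For each element, count later entries that are smaller:
19 → 4, 12, 17, 9, 2 → 5
4 → 2 → 1
12 → 9, 2 → 2
17 → 9, 2 → 2
9 → 2 → 1
2 → none → 0
Sum: 5 + 1 + 2 + 2 + 1 + 0 = 11
Change: 11 − 12 = -1

-1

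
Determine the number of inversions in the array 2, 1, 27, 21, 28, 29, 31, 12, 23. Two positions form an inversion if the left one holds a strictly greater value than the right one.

There are 11 out-of-order pairs.

For each element, count later entries that are smaller:
2: 1
1: 0
27: 3
21: 1
28: 2
29: 2
31: 2
12: 0
23: 0
Sum: 1 + 0 + 3 + 1 + 2 + 2 + 2 + 0 + 0 = 11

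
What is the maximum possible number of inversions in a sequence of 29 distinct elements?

Inversions: 406

The maximum occurs when the array is in strictly decreasing order: every one of the C(29, 2) pairs is inverted.
C(29, 2) = 29·28/2 = 406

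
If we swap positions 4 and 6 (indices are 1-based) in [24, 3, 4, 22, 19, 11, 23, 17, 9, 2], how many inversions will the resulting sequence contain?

Positions 4 and 6 hold 22 and 11; after swapping, the array is [24, 3, 4, 11, 19, 22, 23, 17, 9, 2].
Count, for each position, how many later elements it exceeds:
24 → 3, 4, 11, 19, 22, 23, 17, 9, 2 → 9
3 → 2 → 1
4 → 2 → 1
11 → 9, 2 → 2
19 → 17, 9, 2 → 3
22 → 17, 9, 2 → 3
23 → 17, 9, 2 → 3
17 → 9, 2 → 2
9 → 2 → 1
2 → none → 0
Sum: 9 + 1 + 1 + 2 + 3 + 3 + 3 + 2 + 1 + 0 = 25

There are 25 inversions.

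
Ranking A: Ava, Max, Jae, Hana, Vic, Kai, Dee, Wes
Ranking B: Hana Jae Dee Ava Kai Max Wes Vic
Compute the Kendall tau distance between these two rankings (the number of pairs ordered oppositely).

Assign each item its position (1..8) in the first ordering, then rewrite the second ordering as that position sequence:
positions: Ava→1, Max→2, Jae→3, Hana→4, Vic→5, Kai→6, Dee→7, Wes→8
second ordering as positions: [4, 3, 7, 1, 6, 2, 8, 5]
Discordant pairs = inversions in this position sequence.
4: 3, 1, 2 → 3
3: 1, 2 → 2
7: 1, 6, 2, 5 → 4
1: 0
6: 2, 5 → 2
2: 0
8: 5 → 1
5: 0
Total: 3 + 2 + 4 + 0 + 2 + 0 + 1 + 0 = 12

12 discordant pairs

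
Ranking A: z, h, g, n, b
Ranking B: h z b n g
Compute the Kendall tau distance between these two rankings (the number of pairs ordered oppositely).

4 discordant pairs

Assign each item its position (1..5) in the first ordering, then rewrite the second ordering as that position sequence:
positions: z→1, h→2, g→3, n→4, b→5
second ordering as positions: [2, 1, 5, 4, 3]
Discordant pairs = inversions in this position sequence.
2: 1 → 1
1: 0
5: 4, 3 → 2
4: 3 → 1
3: 0
Total: 1 + 0 + 2 + 1 + 0 = 4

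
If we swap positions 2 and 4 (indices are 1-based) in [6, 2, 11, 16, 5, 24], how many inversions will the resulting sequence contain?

7

Positions 2 and 4 hold 2 and 16; after swapping, the array is [6, 16, 11, 2, 5, 24].
For each element, count later entries that are smaller:
6: 2
16: 3
11: 2
2: 0
5: 0
24: 0
Sum: 2 + 3 + 2 + 0 + 0 + 0 = 7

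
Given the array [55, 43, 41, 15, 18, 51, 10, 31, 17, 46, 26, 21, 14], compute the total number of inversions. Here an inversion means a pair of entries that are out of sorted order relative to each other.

Inversions: 52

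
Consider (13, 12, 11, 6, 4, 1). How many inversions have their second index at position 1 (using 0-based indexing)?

1 such element

The element at index 1 is 12.
Elements before it: 13
Those larger than 12: 13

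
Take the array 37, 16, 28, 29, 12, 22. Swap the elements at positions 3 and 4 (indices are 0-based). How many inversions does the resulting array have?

Positions 3 and 4 hold 29 and 12; after swapping, the array is [37, 16, 28, 12, 29, 22].
Sweep left to right; for each value list the smaller values that follow it:
37 → 16, 28, 12, 29, 22 → 5
16 → 12 → 1
28 → 12, 22 → 2
12 → none → 0
29 → 22 → 1
22 → none → 0
Sum: 5 + 1 + 2 + 0 + 1 + 0 = 9

9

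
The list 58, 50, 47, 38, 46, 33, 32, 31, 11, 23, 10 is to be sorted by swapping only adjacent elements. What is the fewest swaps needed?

The minimum number of adjacent swaps to sort an array equals its inversion count, since every such swap removes exactly one inversion.
Count inversions — for each element, later elements that are smaller:
58: 50, 47, 38, 46, 33, 32, 31, 11, 23, 10 → 10
50: 47, 38, 46, 33, 32, 31, 11, 23, 10 → 9
47: 38, 46, 33, 32, 31, 11, 23, 10 → 8
38: 33, 32, 31, 11, 23, 10 → 6
46: 33, 32, 31, 11, 23, 10 → 6
33: 32, 31, 11, 23, 10 → 5
32: 31, 11, 23, 10 → 4
31: 11, 23, 10 → 3
11: 10 → 1
23: 10 → 1
10: none → 0
Total inversions: 10 + 9 + 8 + 6 + 6 + 5 + 4 + 3 + 1 + 1 + 0 = 53

53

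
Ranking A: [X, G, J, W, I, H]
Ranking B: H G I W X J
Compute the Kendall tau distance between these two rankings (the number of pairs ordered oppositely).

Discordant pairs: 11

Assign each item its position (1..6) in the first ordering, then rewrite the second ordering as that position sequence:
positions: X→1, G→2, J→3, W→4, I→5, H→6
second ordering as positions: [6, 2, 5, 4, 1, 3]
Discordant pairs = inversions in this position sequence.
6: 2, 5, 4, 1, 3 → 5
2: 1 → 1
5: 4, 1, 3 → 3
4: 1, 3 → 2
1: 0
3: 0
Total: 5 + 1 + 3 + 2 + 0 + 0 = 11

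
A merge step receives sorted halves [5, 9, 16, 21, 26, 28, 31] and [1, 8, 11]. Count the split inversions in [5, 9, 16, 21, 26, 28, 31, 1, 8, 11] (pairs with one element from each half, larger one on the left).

18

Count, for every r in R, how many entries of L exceed r:
r = 1: 5, 9, 16, 21, 26, 28, 31 → 7
r = 8: 9, 16, 21, 26, 28, 31 → 6
r = 11: 16, 21, 26, 28, 31 → 5
Cross-inversions: 7 + 6 + 5 = 18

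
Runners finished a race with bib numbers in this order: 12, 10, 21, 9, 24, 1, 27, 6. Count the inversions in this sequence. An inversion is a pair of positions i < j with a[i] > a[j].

Element-by-element contributions:
12 → 10, 9, 1, 6 → 4
10 → 9, 1, 6 → 3
21 → 9, 1, 6 → 3
9 → 1, 6 → 2
24 → 1, 6 → 2
1 → none → 0
27 → 6 → 1
6 → none → 0
Sum: 4 + 3 + 3 + 2 + 2 + 0 + 1 + 0 = 15

15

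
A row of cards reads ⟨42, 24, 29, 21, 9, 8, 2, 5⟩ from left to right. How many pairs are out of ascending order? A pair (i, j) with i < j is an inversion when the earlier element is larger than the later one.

Element-by-element contributions:
42: 7
24: 5
29: 5
21: 4
9: 3
8: 2
2: 0
5: 0
Sum: 7 + 5 + 5 + 4 + 3 + 2 + 0 + 0 = 26

26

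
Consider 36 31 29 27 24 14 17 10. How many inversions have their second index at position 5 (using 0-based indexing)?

5 such elements

The element at index 5 is 14.
Elements before it: 36, 31, 29, 27, 24
Those larger than 14: 36, 31, 29, 27, 24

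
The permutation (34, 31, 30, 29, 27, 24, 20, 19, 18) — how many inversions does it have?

36

Count, for each position, how many later elements it exceeds:
34: 8
31: 7
30: 6
29: 5
27: 4
24: 3
20: 2
19: 1
18: 0
Sum: 8 + 7 + 6 + 5 + 4 + 3 + 2 + 1 + 0 = 36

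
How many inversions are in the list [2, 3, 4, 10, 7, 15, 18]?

1

Out-of-order index pairs (0-indexed):
(3,4): 10 > 7
That's 1 pair.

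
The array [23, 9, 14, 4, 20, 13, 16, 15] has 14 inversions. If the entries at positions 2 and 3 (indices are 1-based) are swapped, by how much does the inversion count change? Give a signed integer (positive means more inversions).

+1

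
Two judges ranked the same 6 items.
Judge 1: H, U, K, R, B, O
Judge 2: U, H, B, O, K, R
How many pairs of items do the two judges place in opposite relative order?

Assign each item its position (1..6) in the first ordering, then rewrite the second ordering as that position sequence:
positions: H→1, U→2, K→3, R→4, B→5, O→6
second ordering as positions: [2, 1, 5, 6, 3, 4]
Discordant pairs = inversions in this position sequence.
2: 1 → 1
1: 0
5: 3, 4 → 2
6: 3, 4 → 2
3: 0
4: 0
Total: 1 + 0 + 2 + 2 + 0 + 0 = 5

Discordant pairs: 5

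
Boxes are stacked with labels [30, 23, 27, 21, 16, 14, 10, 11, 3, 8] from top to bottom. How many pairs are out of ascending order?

Element-by-element contributions:
30 → 23, 27, 21, 16, 14, 10, 11, 3, 8 → 9
23 → 21, 16, 14, 10, 11, 3, 8 → 7
27 → 21, 16, 14, 10, 11, 3, 8 → 7
21 → 16, 14, 10, 11, 3, 8 → 6
16 → 14, 10, 11, 3, 8 → 5
14 → 10, 11, 3, 8 → 4
10 → 3, 8 → 2
11 → 3, 8 → 2
3 → none → 0
8 → none → 0
Sum: 9 + 7 + 7 + 6 + 5 + 4 + 2 + 2 + 0 + 0 = 42

42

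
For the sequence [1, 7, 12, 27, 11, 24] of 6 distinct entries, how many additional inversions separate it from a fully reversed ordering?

Maximum inversions for 6 distinct elements is C(6, 2) = 6·5/2 = 15.
Current inversions — for each element, count later smaller elements:
1: 0
7: 0
12: 1
27: 2
11: 0
24: 0
Current total: 0 + 0 + 1 + 2 + 0 + 0 = 3
Shortfall: 15 − 3 = 12

12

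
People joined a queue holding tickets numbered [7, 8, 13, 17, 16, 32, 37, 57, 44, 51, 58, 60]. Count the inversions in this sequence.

For each element, count later entries that are smaller:
7: 0
8: 0
13: 0
17: 1
16: 0
32: 0
37: 0
57: 2
44: 0
51: 0
58: 0
60: 0
Sum: 0 + 0 + 0 + 1 + 0 + 0 + 0 + 2 + 0 + 0 + 0 + 0 = 3

There are 3 inversions.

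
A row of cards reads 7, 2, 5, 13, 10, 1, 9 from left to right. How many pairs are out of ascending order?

Element-by-element contributions:
7: 3
2: 1
5: 1
13: 3
10: 2
1: 0
9: 0
Sum: 3 + 1 + 1 + 3 + 2 + 0 + 0 = 10

10 inversions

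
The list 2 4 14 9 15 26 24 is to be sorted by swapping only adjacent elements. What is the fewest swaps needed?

Each adjacent swap fixes exactly one inversion, so the minimum swap count equals the number of inversions.
Count inversions — for each element, later elements that are smaller:
2: none → 0
4: none → 0
14: 9 → 1
9: none → 0
15: none → 0
26: 24 → 1
24: none → 0
Total inversions: 0 + 0 + 1 + 0 + 0 + 1 + 0 = 2

2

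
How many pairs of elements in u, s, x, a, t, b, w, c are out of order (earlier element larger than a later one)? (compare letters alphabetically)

16 inversions

Count, for each position, how many later elements it exceeds:
u: 5
s: 3
x: 5
a: 0
t: 2
b: 0
w: 1
c: 0
Sum: 5 + 3 + 5 + 0 + 2 + 0 + 1 + 0 = 16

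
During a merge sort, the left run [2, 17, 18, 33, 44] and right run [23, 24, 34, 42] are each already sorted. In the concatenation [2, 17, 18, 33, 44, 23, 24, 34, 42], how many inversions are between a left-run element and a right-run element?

Cross-inversions: 6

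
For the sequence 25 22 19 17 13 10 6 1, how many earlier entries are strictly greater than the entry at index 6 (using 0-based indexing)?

6 such elements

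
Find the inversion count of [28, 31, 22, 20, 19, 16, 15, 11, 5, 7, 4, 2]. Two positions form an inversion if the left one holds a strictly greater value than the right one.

64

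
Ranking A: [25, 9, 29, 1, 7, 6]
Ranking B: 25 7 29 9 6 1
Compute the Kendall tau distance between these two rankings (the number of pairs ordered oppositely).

5 discordant pairs

Assign each item its position (1..6) in the first ordering, then rewrite the second ordering as that position sequence:
positions: 25→1, 9→2, 29→3, 1→4, 7→5, 6→6
second ordering as positions: [1, 5, 3, 2, 6, 4]
Discordant pairs = inversions in this position sequence.
1: 0
5: 3, 2, 4 → 3
3: 2 → 1
2: 0
6: 4 → 1
4: 0
Total: 0 + 3 + 1 + 0 + 1 + 0 = 5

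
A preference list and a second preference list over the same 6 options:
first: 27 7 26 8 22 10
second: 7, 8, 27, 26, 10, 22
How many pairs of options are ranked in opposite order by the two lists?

Assign each item its position (1..6) in the first ordering, then rewrite the second ordering as that position sequence:
positions: 27→1, 7→2, 26→3, 8→4, 22→5, 10→6
second ordering as positions: [2, 4, 1, 3, 6, 5]
Discordant pairs = inversions in this position sequence.
2: 1 → 1
4: 1, 3 → 2
1: 0
3: 0
6: 5 → 1
5: 0
Total: 1 + 2 + 0 + 0 + 1 + 0 = 4

4 pairs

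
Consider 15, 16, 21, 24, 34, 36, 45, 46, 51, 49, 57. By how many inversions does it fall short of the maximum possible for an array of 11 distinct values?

54

Maximum inversions for 11 distinct elements is C(11, 2) = 11·10/2 = 55.
Current inversions — for each element, count later smaller elements:
15: 0
16: 0
21: 0
24: 0
34: 0
36: 0
45: 0
46: 0
51: 1
49: 0
57: 0
Current total: 0 + 0 + 0 + 0 + 0 + 0 + 0 + 0 + 1 + 0 + 0 = 1
Shortfall: 55 − 1 = 54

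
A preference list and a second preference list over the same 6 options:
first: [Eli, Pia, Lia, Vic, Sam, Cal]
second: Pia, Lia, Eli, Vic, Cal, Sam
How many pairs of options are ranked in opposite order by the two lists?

Assign each item its position (1..6) in the first ordering, then rewrite the second ordering as that position sequence:
positions: Eli→1, Pia→2, Lia→3, Vic→4, Sam→5, Cal→6
second ordering as positions: [2, 3, 1, 4, 6, 5]
Discordant pairs = inversions in this position sequence.
2: 1 → 1
3: 1 → 1
1: 0
4: 0
6: 5 → 1
5: 0
Total: 1 + 1 + 0 + 0 + 1 + 0 = 3

3 pairs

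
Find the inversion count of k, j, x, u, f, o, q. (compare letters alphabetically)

10

Listing every pair i<j with a[i]>a[j] (using 1-based positions):
(1,2): k > j
(1,5): k > f
(2,5): j > f
(3,4): x > u
(3,5): x > f
(3,6): x > o
(3,7): x > q
(4,5): u > f
(4,6): u > o
(4,7): u > q
That's 10 pairs.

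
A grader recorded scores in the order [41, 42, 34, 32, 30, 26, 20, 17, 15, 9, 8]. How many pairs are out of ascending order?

54 inversions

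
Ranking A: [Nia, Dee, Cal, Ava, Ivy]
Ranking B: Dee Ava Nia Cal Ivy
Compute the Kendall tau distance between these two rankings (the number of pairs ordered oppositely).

Assign each item its position (1..5) in the first ordering, then rewrite the second ordering as that position sequence:
positions: Nia→1, Dee→2, Cal→3, Ava→4, Ivy→5
second ordering as positions: [2, 4, 1, 3, 5]
Discordant pairs = inversions in this position sequence.
2: 1 → 1
4: 1, 3 → 2
1: 0
3: 0
5: 0
Total: 1 + 2 + 0 + 0 + 0 = 3

3 discordant pairs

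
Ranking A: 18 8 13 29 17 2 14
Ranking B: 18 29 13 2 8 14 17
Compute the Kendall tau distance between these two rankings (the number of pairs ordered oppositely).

6 discordant pairs

Assign each item its position (1..7) in the first ordering, then rewrite the second ordering as that position sequence:
positions: 18→1, 8→2, 13→3, 29→4, 17→5, 2→6, 14→7
second ordering as positions: [1, 4, 3, 6, 2, 7, 5]
Discordant pairs = inversions in this position sequence.
1: 0
4: 3, 2 → 2
3: 2 → 1
6: 2, 5 → 2
2: 0
7: 5 → 1
5: 0
Total: 0 + 2 + 1 + 2 + 0 + 1 + 0 = 6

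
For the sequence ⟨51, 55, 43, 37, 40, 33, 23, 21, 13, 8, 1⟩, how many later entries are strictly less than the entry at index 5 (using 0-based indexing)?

5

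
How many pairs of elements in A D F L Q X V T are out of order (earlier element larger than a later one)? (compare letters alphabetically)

Element-by-element contributions:
A → none → 0
D → none → 0
F → none → 0
L → none → 0
Q → none → 0
X → V, T → 2
V → T → 1
T → none → 0
Sum: 0 + 0 + 0 + 0 + 0 + 2 + 1 + 0 = 3

3 inversions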